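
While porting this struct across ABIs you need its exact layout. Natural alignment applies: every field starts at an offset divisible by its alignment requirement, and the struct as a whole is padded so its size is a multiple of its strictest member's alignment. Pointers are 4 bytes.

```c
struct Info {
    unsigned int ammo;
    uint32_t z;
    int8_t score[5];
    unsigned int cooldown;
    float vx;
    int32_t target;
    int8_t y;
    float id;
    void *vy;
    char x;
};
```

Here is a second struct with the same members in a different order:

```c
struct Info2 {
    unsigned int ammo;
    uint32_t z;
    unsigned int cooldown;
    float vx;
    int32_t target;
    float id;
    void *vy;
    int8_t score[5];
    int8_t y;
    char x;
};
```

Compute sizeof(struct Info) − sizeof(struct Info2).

ammo at 0 (size 4, align 4) → ends 4
z at 4 (size 4, align 4) → ends 8
score at 8 (size 5, align 1) → ends 13
pad 3 to align 4 for cooldown
cooldown at 16 (size 4, align 4) → ends 20
vx at 20 (size 4, align 4) → ends 24
target at 24 (size 4, align 4) → ends 28
y at 28 (size 1, align 1) → ends 29
pad 3 to align 4 for id
id at 32 (size 4, align 4) → ends 36
vy at 36 (size 4, align 4) → ends 40
x at 40 (size 1, align 1) → ends 41
tail pad 3 to reach multiple of 4
total 44 bytes, alignment 4
— Info2 —
ammo at 0 (size 4, align 4) → ends 4
z at 4 (size 4, align 4) → ends 8
cooldown at 8 (size 4, align 4) → ends 12
vx at 12 (size 4, align 4) → ends 16
target at 16 (size 4, align 4) → ends 20
id at 20 (size 4, align 4) → ends 24
vy at 24 (size 4, align 4) → ends 28
score at 28 (size 5, align 1) → ends 33
y at 33 (size 1, align 1) → ends 34
x at 34 (size 1, align 1) → ends 35
tail pad 1 to reach multiple of 4
total 36 bytes, alignment 4
44 − 36 = 8

8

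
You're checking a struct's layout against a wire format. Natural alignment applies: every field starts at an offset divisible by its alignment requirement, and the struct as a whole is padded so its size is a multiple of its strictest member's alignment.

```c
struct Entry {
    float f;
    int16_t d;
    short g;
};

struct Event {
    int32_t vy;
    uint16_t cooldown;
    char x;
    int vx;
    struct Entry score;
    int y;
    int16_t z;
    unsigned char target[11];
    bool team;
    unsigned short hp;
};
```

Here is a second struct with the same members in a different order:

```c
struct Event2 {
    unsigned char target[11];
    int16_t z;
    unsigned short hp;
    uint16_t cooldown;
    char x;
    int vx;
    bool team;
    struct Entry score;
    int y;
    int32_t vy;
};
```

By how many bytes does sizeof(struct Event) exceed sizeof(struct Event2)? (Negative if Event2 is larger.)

-4

Entry: @0: f [4B, align 4] → 4; @4: d [2B, align 2] → 6; @6: g [2B, align 2] → 8; size 8, align 4
@0: vy [4B, align 4] → 4
@4: cooldown [2B, align 2] → 6
@6: x [1B, align 1] → 7
+1 pad (align 4)
@8: vx [4B, align 4] → 12
@12: score [8B, align 4] → 20
@20: y [4B, align 4] → 24
@24: z [2B, align 2] → 26
@26: target [11B, align 1] → 37
@37: team [1B, align 1] → 38
@38: hp [2B, align 2] → 40
size 40, align 4
— Event2 —
@0: target [11B, align 1] → 11
+1 pad (align 2)
@12: z [2B, align 2] → 14
@14: hp [2B, align 2] → 16
@16: cooldown [2B, align 2] → 18
@18: x [1B, align 1] → 19
+1 pad (align 4)
@20: vx [4B, align 4] → 24
@24: team [1B, align 1] → 25
+3 pad (align 4)
@28: score [8B, align 4] → 36
@36: y [4B, align 4] → 40
@40: vy [4B, align 4] → 44
size 44, align 4
40 − 44 = -4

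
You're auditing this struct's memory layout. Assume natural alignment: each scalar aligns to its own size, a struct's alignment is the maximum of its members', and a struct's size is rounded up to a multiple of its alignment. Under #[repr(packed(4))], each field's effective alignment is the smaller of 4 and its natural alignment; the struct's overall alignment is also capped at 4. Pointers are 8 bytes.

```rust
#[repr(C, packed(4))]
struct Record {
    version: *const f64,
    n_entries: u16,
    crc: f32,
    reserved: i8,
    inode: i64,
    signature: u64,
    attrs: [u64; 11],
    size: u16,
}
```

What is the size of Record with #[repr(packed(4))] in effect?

0..8  version  (8B, 4-aligned)
8..10  n_entries  (2B, 2-aligned)
10..12  -- padding (2B)
12..16  crc  (4B, 4-aligned)
16..17  reserved  (1B, 1-aligned)
17..20  -- padding (3B)
20..28  inode  (8B, 4-aligned)
28..36  signature  (8B, 4-aligned)
36..124  attrs  (88B, 4-aligned)
124..126  size  (2B, 2-aligned)
126..128  -- tail padding (2B)
sizeof = 128, alignof = 4

128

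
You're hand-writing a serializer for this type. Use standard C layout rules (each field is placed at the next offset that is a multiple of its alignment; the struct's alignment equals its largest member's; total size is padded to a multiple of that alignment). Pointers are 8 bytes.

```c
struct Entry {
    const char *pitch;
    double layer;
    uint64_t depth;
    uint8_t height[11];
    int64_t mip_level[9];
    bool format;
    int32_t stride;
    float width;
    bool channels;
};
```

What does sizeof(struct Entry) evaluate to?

0..8  pitch  (8B, 8-aligned)
8..16  layer  (8B, 8-aligned)
16..24  depth  (8B, 8-aligned)
24..35  height  (11B, 1-aligned)
35..40  -- padding (5B)
40..112  mip_level  (72B, 8-aligned)
112..113  format  (1B, 1-aligned)
113..116  -- padding (3B)
116..120  stride  (4B, 4-aligned)
120..124  width  (4B, 4-aligned)
124..125  channels  (1B, 1-aligned)
125..128  -- tail padding (3B)
sizeof = 128, alignof = 8

128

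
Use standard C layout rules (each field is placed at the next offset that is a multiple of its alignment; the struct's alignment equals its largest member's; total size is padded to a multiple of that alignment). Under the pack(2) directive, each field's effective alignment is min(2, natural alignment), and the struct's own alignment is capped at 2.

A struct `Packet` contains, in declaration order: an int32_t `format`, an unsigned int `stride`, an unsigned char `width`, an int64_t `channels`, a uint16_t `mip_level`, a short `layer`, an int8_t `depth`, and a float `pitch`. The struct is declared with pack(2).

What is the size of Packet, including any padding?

28

format at 0 (size 4, align 2) → ends 4
stride at 4 (size 4, align 2) → ends 8
width at 8 (size 1, align 1) → ends 9
pad 1 to align 2 for channels
channels at 10 (size 8, align 2) → ends 18
mip_level at 18 (size 2, align 2) → ends 20
layer at 20 (size 2, align 2) → ends 22
depth at 22 (size 1, align 1) → ends 23
pad 1 to align 2 for pitch
pitch at 24 (size 4, align 2) → ends 28
total 28 bytes, alignment 2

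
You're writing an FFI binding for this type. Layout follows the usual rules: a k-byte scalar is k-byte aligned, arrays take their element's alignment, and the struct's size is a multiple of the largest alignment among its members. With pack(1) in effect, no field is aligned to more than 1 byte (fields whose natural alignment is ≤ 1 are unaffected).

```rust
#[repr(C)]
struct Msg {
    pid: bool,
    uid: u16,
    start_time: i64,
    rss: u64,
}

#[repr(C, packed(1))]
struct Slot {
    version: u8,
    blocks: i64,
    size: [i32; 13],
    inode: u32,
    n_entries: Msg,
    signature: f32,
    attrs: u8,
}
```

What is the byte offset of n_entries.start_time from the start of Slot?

Msg: 0..1  pid  (1B, 1-aligned); 1..2  -- padding (1B); 2..4  uid  (2B, 2-aligned); 4..8  -- padding (4B); 8..16  start_time  (8B, 8-aligned); 16..24  rss  (8B, 8-aligned); sizeof = 24, alignof = 8
0..1  version  (1B, 1-aligned)
1..9  blocks  (8B, 1-aligned)
9..61  size  (52B, 1-aligned)
61..65  inode  (4B, 1-aligned)
65..89  n_entries  (24B, 1-aligned)
within Msg: start_time at 8
65 + 8 = 73

73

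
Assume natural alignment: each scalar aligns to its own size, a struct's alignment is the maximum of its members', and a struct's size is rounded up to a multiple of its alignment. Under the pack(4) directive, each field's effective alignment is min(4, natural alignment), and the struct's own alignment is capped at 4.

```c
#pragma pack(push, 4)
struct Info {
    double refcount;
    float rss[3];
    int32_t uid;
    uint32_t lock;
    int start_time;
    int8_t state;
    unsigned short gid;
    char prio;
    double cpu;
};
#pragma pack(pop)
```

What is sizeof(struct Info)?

48

refcount at 0 (size 8, align 4) → ends 8
rss at 8 (size 12, align 4) → ends 20
uid at 20 (size 4, align 4) → ends 24
lock at 24 (size 4, align 4) → ends 28
start_time at 28 (size 4, align 4) → ends 32
state at 32 (size 1, align 1) → ends 33
pad 1 to align 2 for gid
gid at 34 (size 2, align 2) → ends 36
prio at 36 (size 1, align 1) → ends 37
pad 3 to align 4 for cpu
cpu at 40 (size 8, align 4) → ends 48
total 48 bytes, alignment 4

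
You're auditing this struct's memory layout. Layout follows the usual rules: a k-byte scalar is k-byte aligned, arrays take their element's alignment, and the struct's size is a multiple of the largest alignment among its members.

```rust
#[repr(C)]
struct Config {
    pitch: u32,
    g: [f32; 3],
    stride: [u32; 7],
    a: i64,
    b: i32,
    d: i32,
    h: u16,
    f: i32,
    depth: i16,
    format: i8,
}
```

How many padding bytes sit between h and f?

2

pitch at 0 (size 4, align 4) → ends 4
g at 4 (size 12, align 4) → ends 16
stride at 16 (size 28, align 4) → ends 44
pad 4 to align 8 for a
a at 48 (size 8, align 8) → ends 56
b at 56 (size 4, align 4) → ends 60
d at 60 (size 4, align 4) → ends 64
h at 64 (size 2, align 2) → ends 66
pad 2 to align 4 for f
f at 68 (size 4, align 4) → ends 72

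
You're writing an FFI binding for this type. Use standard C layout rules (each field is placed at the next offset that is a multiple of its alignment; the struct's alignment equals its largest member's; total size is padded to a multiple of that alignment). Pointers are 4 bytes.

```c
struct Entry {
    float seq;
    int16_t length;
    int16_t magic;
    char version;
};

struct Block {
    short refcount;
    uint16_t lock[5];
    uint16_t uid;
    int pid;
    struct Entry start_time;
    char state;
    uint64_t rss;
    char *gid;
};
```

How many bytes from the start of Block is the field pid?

Entry: @0: seq [4B, align 4] → 4; @4: length [2B, align 2] → 6; @6: magic [2B, align 2] → 8; @8: version [1B, align 1] → 9; +3 tail pad (align 4); size 12, align 4
@0: refcount [2B, align 2] → 2
@2: lock [10B, align 2] → 12
@12: uid [2B, align 2] → 14
+2 pad (align 4)
@16: pid [4B, align 4] → 20

16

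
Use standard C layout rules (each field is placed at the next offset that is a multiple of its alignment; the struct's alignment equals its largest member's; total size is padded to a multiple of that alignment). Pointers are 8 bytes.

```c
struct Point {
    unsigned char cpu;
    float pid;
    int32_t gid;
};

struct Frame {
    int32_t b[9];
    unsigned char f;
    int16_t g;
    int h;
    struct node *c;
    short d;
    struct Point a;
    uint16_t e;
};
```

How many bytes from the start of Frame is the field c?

48

Point: cpu at 0 (size 1, align 1) → ends 1; pad 3 to align 4 for pid; pid at 4 (size 4, align 4) → ends 8; gid at 8 (size 4, align 4) → ends 12; total 12 bytes, alignment 4
b at 0 (size 36, align 4) → ends 36
f at 36 (size 1, align 1) → ends 37
pad 1 to align 2 for g
g at 38 (size 2, align 2) → ends 40
h at 40 (size 4, align 4) → ends 44
pad 4 to align 8 for c
c at 48 (size 8, align 8) → ends 56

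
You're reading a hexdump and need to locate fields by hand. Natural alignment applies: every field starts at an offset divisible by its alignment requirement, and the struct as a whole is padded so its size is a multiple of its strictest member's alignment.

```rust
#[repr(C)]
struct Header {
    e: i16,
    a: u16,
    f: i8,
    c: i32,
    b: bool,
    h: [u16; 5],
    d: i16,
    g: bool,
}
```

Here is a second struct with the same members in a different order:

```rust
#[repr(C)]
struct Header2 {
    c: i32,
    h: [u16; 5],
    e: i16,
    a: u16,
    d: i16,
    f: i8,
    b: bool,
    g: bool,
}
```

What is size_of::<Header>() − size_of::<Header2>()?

0..2  e  (2B, 2-aligned)
2..4  a  (2B, 2-aligned)
4..5  f  (1B, 1-aligned)
5..8  -- padding (3B)
8..12  c  (4B, 4-aligned)
12..13  b  (1B, 1-aligned)
13..14  -- padding (1B)
14..24  h  (10B, 2-aligned)
24..26  d  (2B, 2-aligned)
26..27  g  (1B, 1-aligned)
27..28  -- tail padding (1B)
sizeof = 28, alignof = 4
— Header2 —
0..4  c  (4B, 4-aligned)
4..14  h  (10B, 2-aligned)
14..16  e  (2B, 2-aligned)
16..18  a  (2B, 2-aligned)
18..20  d  (2B, 2-aligned)
20..21  f  (1B, 1-aligned)
21..22  b  (1B, 1-aligned)
22..23  g  (1B, 1-aligned)
23..24  -- tail padding (1B)
sizeof = 24, alignof = 4
28 − 24 = 4

4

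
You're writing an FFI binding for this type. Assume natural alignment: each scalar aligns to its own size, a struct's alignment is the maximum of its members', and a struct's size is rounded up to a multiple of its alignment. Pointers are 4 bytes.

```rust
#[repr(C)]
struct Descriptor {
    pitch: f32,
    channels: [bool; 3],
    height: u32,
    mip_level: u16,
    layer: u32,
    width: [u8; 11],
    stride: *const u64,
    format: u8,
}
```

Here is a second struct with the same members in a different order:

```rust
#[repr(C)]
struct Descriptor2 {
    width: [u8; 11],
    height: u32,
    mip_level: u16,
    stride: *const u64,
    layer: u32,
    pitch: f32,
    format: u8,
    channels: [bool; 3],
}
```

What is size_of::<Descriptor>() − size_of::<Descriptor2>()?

4

@0: pitch [4B, align 4] → 4
@4: channels [3B, align 1] → 7
+1 pad (align 4)
@8: height [4B, align 4] → 12
@12: mip_level [2B, align 2] → 14
+2 pad (align 4)
@16: layer [4B, align 4] → 20
@20: width [11B, align 1] → 31
+1 pad (align 4)
@32: stride [4B, align 4] → 36
@36: format [1B, align 1] → 37
+3 tail pad (align 4)
size 40, align 4
— Descriptor2 —
@0: width [11B, align 1] → 11
+1 pad (align 4)
@12: height [4B, align 4] → 16
@16: mip_level [2B, align 2] → 18
+2 pad (align 4)
@20: stride [4B, align 4] → 24
@24: layer [4B, align 4] → 28
@28: pitch [4B, align 4] → 32
@32: format [1B, align 1] → 33
@33: channels [3B, align 1] → 36
size 36, align 4
40 − 36 = 4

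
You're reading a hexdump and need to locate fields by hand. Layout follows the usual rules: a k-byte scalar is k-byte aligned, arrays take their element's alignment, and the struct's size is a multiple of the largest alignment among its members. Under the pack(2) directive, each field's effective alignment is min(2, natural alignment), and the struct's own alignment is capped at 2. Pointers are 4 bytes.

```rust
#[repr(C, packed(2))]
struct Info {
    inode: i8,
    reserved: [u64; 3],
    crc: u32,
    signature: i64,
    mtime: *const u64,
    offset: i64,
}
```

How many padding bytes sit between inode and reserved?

inode at 0 (size 1, align 1) → ends 1
pad 1 to align 2 for reserved
reserved at 2 (size 24, align 2) → ends 26

1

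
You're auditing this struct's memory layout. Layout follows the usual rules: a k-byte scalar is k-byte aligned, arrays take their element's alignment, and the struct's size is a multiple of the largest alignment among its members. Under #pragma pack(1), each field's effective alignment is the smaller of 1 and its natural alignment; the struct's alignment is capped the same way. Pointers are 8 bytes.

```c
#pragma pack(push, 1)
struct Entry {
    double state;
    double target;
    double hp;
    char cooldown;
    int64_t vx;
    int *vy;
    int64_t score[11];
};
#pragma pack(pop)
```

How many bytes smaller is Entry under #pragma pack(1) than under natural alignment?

7

natural layout:
  state at 0 (size 8, align 8) → ends 8
  target at 8 (size 8, align 8) → ends 16
  hp at 16 (size 8, align 8) → ends 24
  cooldown at 24 (size 1, align 1) → ends 25
  pad 7 to align 8 for vx
  vx at 32 (size 8, align 8) → ends 40
  vy at 40 (size 8, align 8) → ends 48
  score at 48 (size 88, align 8) → ends 136
  total 136 bytes, alignment 8
packed(1) layout:
  state at 0 (size 8, align 1) → ends 8
  target at 8 (size 8, align 1) → ends 16
  hp at 16 (size 8, align 1) → ends 24
  cooldown at 24 (size 1, align 1) → ends 25
  vx at 25 (size 8, align 1) → ends 33
  vy at 33 (size 8, align 1) → ends 41
  score at 41 (size 88, align 1) → ends 129
  total 129 bytes, alignment 1
136 − 129 = 7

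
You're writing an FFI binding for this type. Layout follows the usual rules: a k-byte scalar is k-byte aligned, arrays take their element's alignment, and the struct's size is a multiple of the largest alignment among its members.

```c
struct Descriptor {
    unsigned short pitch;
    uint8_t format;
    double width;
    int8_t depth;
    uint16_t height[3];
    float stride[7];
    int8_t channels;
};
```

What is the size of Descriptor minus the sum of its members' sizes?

pitch at 0 (size 2, align 2) → ends 2
format at 2 (size 1, align 1) → ends 3
pad 5 to align 8 for width
width at 8 (size 8, align 8) → ends 16
depth at 16 (size 1, align 1) → ends 17
pad 1 to align 2 for height
height at 18 (size 6, align 2) → ends 24
stride at 24 (size 28, align 4) → ends 52
channels at 52 (size 1, align 1) → ends 53
tail pad 3 to reach multiple of 8
total 56 bytes, alignment 8
data bytes 47, size 56 → padding 9

9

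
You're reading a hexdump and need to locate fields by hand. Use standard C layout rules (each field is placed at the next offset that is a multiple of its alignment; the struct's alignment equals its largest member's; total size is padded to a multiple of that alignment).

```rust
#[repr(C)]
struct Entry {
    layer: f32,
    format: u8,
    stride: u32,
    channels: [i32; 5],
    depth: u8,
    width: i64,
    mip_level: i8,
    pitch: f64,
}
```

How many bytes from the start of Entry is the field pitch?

layer at 0 (size 4, align 4) → ends 4
format at 4 (size 1, align 1) → ends 5
pad 3 to align 4 for stride
stride at 8 (size 4, align 4) → ends 12
channels at 12 (size 20, align 4) → ends 32
depth at 32 (size 1, align 1) → ends 33
pad 7 to align 8 for width
width at 40 (size 8, align 8) → ends 48
mip_level at 48 (size 1, align 1) → ends 49
pad 7 to align 8 for pitch
pitch at 56 (size 8, align 8) → ends 64

56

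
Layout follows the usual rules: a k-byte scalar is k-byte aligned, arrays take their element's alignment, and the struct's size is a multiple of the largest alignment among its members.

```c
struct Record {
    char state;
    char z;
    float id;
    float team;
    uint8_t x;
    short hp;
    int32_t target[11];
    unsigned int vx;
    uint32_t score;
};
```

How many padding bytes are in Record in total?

3

0..1  state  (1B, 1-aligned)
1..2  z  (1B, 1-aligned)
2..4  -- padding (2B)
4..8  id  (4B, 4-aligned)
8..12  team  (4B, 4-aligned)
12..13  x  (1B, 1-aligned)
13..14  -- padding (1B)
14..16  hp  (2B, 2-aligned)
16..60  target  (44B, 4-aligned)
60..64  vx  (4B, 4-aligned)
64..68  score  (4B, 4-aligned)
sizeof = 68, alignof = 4
data bytes 65, size 68 → padding 3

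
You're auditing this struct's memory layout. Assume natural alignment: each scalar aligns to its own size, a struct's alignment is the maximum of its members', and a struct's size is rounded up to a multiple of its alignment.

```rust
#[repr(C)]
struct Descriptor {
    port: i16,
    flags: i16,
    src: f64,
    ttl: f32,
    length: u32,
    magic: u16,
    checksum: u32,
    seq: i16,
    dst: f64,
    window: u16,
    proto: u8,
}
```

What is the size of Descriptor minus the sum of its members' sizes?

0..2  port  (2B, 2-aligned)
2..4  flags  (2B, 2-aligned)
4..8  -- padding (4B)
8..16  src  (8B, 8-aligned)
16..20  ttl  (4B, 4-aligned)
20..24  length  (4B, 4-aligned)
24..26  magic  (2B, 2-aligned)
26..28  -- padding (2B)
28..32  checksum  (4B, 4-aligned)
32..34  seq  (2B, 2-aligned)
34..40  -- padding (6B)
40..48  dst  (8B, 8-aligned)
48..50  window  (2B, 2-aligned)
50..51  proto  (1B, 1-aligned)
51..56  -- tail padding (5B)
sizeof = 56, alignof = 8
data bytes 39, size 56 → padding 17

17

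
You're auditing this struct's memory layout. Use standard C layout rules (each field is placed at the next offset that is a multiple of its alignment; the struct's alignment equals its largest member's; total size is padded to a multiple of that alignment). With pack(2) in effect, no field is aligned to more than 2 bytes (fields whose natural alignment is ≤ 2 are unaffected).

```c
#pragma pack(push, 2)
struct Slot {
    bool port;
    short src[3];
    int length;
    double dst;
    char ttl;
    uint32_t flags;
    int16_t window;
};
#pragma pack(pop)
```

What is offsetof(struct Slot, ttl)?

20

@0: port [1B, align 1] → 1
+1 pad (align 2)
@2: src [6B, align 2] → 8
@8: length [4B, align 2] → 12
@12: dst [8B, align 2] → 20
@20: ttl [1B, align 1] → 21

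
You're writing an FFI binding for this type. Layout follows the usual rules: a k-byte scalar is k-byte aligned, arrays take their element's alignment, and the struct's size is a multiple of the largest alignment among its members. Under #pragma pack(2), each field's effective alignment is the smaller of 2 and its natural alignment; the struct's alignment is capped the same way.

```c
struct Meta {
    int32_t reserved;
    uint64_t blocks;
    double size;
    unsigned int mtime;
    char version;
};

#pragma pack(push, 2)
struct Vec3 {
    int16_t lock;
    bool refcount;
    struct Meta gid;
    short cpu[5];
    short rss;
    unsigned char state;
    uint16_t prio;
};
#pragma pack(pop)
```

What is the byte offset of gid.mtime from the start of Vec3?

Meta: 0..4  reserved  (4B, 4-aligned); 4..8  -- padding (4B); 8..16  blocks  (8B, 8-aligned); 16..24  size  (8B, 8-aligned); 24..28  mtime  (4B, 4-aligned); 28..29  version  (1B, 1-aligned); 29..32  -- tail padding (3B); sizeof = 32, alignof = 8
0..2  lock  (2B, 2-aligned)
2..3  refcount  (1B, 1-aligned)
3..4  -- padding (1B)
4..36  gid  (32B, 2-aligned)
within Meta: mtime at 24
4 + 24 = 28

28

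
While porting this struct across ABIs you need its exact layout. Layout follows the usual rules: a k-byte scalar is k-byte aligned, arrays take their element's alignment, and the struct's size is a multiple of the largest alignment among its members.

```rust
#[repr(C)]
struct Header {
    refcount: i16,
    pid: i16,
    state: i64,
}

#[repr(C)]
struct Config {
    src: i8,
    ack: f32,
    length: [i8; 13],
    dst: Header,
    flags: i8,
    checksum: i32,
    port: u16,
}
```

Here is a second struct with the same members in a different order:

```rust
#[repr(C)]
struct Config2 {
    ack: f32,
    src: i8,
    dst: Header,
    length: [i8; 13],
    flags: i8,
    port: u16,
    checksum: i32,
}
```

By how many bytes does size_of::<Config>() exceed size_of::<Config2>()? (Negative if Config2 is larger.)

Header: refcount at 0 (size 2, align 2) → ends 2; pid at 2 (size 2, align 2) → ends 4; pad 4 to align 8 for state; state at 8 (size 8, align 8) → ends 16; total 16 bytes, alignment 8
src at 0 (size 1, align 1) → ends 1
pad 3 to align 4 for ack
ack at 4 (size 4, align 4) → ends 8
length at 8 (size 13, align 1) → ends 21
pad 3 to align 8 for dst
dst at 24 (size 16, align 8) → ends 40
flags at 40 (size 1, align 1) → ends 41
pad 3 to align 4 for checksum
checksum at 44 (size 4, align 4) → ends 48
port at 48 (size 2, align 2) → ends 50
tail pad 6 to reach multiple of 8
total 56 bytes, alignment 8
— Config2 —
ack at 0 (size 4, align 4) → ends 4
src at 4 (size 1, align 1) → ends 5
pad 3 to align 8 for dst
dst at 8 (size 16, align 8) → ends 24
length at 24 (size 13, align 1) → ends 37
flags at 37 (size 1, align 1) → ends 38
port at 38 (size 2, align 2) → ends 40
checksum at 40 (size 4, align 4) → ends 44
tail pad 4 to reach multiple of 8
total 48 bytes, alignment 8
56 − 48 = 8

8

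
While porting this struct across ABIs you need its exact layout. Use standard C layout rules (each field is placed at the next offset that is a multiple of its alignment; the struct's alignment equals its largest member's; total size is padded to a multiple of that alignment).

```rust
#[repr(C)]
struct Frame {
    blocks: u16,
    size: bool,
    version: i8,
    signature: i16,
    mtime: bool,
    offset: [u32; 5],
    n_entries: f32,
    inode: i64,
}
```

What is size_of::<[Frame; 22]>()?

880

@0: blocks [2B, align 2] → 2
@2: size [1B, align 1] → 3
@3: version [1B, align 1] → 4
@4: signature [2B, align 2] → 6
@6: mtime [1B, align 1] → 7
+1 pad (align 4)
@8: offset [20B, align 4] → 28
@28: n_entries [4B, align 4] → 32
@32: inode [8B, align 8] → 40
size 40, align 8
array of 22: 22 × 40 = 880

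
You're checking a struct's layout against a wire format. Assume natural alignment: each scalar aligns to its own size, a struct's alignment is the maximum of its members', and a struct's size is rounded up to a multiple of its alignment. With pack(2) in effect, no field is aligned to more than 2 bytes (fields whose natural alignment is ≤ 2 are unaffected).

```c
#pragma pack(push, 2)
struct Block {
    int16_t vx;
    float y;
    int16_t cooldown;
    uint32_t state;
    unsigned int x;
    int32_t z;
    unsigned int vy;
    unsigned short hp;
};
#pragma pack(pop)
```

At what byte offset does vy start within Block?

@0: vx [2B, align 2] → 2
@2: y [4B, align 2] → 6
@6: cooldown [2B, align 2] → 8
@8: state [4B, align 2] → 12
@12: x [4B, align 2] → 16
@16: z [4B, align 2] → 20
@20: vy [4B, align 2] → 24

20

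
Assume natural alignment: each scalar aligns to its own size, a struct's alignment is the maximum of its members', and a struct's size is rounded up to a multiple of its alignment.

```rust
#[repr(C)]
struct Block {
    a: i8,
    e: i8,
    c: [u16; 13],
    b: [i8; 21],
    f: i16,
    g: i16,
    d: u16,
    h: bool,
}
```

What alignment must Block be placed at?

member alignments: a=1, e=1, c=2, b=1, f=2, g=2, d=2, h=1
max = 2

2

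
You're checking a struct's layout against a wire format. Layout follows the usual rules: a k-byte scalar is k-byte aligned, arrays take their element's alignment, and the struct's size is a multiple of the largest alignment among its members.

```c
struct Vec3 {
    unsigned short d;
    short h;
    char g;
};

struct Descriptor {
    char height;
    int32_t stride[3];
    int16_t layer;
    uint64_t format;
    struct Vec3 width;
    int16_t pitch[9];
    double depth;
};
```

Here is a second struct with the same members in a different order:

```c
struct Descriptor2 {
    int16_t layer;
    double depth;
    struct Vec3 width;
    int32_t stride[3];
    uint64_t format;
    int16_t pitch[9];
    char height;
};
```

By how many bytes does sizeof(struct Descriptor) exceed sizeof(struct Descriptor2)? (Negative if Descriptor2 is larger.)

Vec3: 0..2  d  (2B, 2-aligned); 2..4  h  (2B, 2-aligned); 4..5  g  (1B, 1-aligned); 5..6  -- tail padding (1B); sizeof = 6, alignof = 2
0..1  height  (1B, 1-aligned)
1..4  -- padding (3B)
4..16  stride  (12B, 4-aligned)
16..18  layer  (2B, 2-aligned)
18..24  -- padding (6B)
24..32  format  (8B, 8-aligned)
32..38  width  (6B, 2-aligned)
38..56  pitch  (18B, 2-aligned)
56..64  depth  (8B, 8-aligned)
sizeof = 64, alignof = 8
— Descriptor2 —
0..2  layer  (2B, 2-aligned)
2..8  -- padding (6B)
8..16  depth  (8B, 8-aligned)
16..22  width  (6B, 2-aligned)
22..24  -- padding (2B)
24..36  stride  (12B, 4-aligned)
36..40  -- padding (4B)
40..48  format  (8B, 8-aligned)
48..66  pitch  (18B, 2-aligned)
66..67  height  (1B, 1-aligned)
67..72  -- tail padding (5B)
sizeof = 72, alignof = 8
64 − 72 = -8

-8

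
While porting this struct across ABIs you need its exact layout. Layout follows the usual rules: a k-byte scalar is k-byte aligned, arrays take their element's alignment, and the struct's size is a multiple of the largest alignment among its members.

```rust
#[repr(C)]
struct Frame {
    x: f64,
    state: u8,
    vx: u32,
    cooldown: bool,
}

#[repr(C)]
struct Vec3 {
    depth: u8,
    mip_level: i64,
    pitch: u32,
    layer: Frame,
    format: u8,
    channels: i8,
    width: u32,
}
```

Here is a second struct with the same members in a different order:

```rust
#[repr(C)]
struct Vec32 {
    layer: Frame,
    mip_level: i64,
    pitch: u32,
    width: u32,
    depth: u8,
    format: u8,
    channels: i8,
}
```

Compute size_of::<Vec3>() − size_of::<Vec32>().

8

Frame: @0: x [8B, align 8] → 8; @8: state [1B, align 1] → 9; +3 pad (align 4); @12: vx [4B, align 4] → 16; @16: cooldown [1B, align 1] → 17; +7 tail pad (align 8); size 24, align 8
@0: depth [1B, align 1] → 1
+7 pad (align 8)
@8: mip_level [8B, align 8] → 16
@16: pitch [4B, align 4] → 20
+4 pad (align 8)
@24: layer [24B, align 8] → 48
@48: format [1B, align 1] → 49
@49: channels [1B, align 1] → 50
+2 pad (align 4)
@52: width [4B, align 4] → 56
size 56, align 8
— Vec32 —
@0: layer [24B, align 8] → 24
@24: mip_level [8B, align 8] → 32
@32: pitch [4B, align 4] → 36
@36: width [4B, align 4] → 40
@40: depth [1B, align 1] → 41
@41: format [1B, align 1] → 42
@42: channels [1B, align 1] → 43
+5 tail pad (align 8)
size 48, align 8
56 − 48 = 8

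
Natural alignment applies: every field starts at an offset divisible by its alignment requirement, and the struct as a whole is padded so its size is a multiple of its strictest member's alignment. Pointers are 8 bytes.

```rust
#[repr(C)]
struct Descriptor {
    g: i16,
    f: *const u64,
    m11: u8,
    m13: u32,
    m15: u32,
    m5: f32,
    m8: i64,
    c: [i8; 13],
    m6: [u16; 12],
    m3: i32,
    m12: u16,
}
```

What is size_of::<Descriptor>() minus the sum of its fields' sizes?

0..2  g  (2B, 2-aligned)
2..8  -- padding (6B)
8..16  f  (8B, 8-aligned)
16..17  m11  (1B, 1-aligned)
17..20  -- padding (3B)
20..24  m13  (4B, 4-aligned)
24..28  m15  (4B, 4-aligned)
28..32  m5  (4B, 4-aligned)
32..40  m8  (8B, 8-aligned)
40..53  c  (13B, 1-aligned)
53..54  -- padding (1B)
54..78  m6  (24B, 2-aligned)
78..80  -- padding (2B)
80..84  m3  (4B, 4-aligned)
84..86  m12  (2B, 2-aligned)
86..88  -- tail padding (2B)
sizeof = 88, alignof = 8
data bytes 74, size 88 → padding 14

14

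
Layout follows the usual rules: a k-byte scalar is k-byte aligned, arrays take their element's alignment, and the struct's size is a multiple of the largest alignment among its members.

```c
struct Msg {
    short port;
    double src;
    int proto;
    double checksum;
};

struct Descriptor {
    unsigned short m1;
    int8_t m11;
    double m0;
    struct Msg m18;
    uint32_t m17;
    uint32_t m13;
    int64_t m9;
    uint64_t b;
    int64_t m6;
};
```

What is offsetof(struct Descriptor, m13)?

52

Msg: port at 0 (size 2, align 2) → ends 2; pad 6 to align 8 for src; src at 8 (size 8, align 8) → ends 16; proto at 16 (size 4, align 4) → ends 20; pad 4 to align 8 for checksum; checksum at 24 (size 8, align 8) → ends 32; total 32 bytes, alignment 8
m1 at 0 (size 2, align 2) → ends 2
m11 at 2 (size 1, align 1) → ends 3
pad 5 to align 8 for m0
m0 at 8 (size 8, align 8) → ends 16
m18 at 16 (size 32, align 8) → ends 48
m17 at 48 (size 4, align 4) → ends 52
m13 at 52 (size 4, align 4) → ends 56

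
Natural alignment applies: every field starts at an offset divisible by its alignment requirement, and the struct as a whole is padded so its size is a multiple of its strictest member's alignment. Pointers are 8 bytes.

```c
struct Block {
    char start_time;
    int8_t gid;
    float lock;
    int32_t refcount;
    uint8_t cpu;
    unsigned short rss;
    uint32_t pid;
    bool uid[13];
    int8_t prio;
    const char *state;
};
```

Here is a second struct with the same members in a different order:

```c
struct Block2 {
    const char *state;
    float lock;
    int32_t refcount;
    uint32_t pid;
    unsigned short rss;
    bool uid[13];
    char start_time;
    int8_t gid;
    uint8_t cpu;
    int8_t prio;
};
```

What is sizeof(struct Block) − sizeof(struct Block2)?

start_time at 0 (size 1, align 1) → ends 1
gid at 1 (size 1, align 1) → ends 2
pad 2 to align 4 for lock
lock at 4 (size 4, align 4) → ends 8
refcount at 8 (size 4, align 4) → ends 12
cpu at 12 (size 1, align 1) → ends 13
pad 1 to align 2 for rss
rss at 14 (size 2, align 2) → ends 16
pid at 16 (size 4, align 4) → ends 20
uid at 20 (size 13, align 1) → ends 33
prio at 33 (size 1, align 1) → ends 34
pad 6 to align 8 for state
state at 40 (size 8, align 8) → ends 48
total 48 bytes, alignment 8
— Block2 —
state at 0 (size 8, align 8) → ends 8
lock at 8 (size 4, align 4) → ends 12
refcount at 12 (size 4, align 4) → ends 16
pid at 16 (size 4, align 4) → ends 20
rss at 20 (size 2, align 2) → ends 22
uid at 22 (size 13, align 1) → ends 35
start_time at 35 (size 1, align 1) → ends 36
gid at 36 (size 1, align 1) → ends 37
cpu at 37 (size 1, align 1) → ends 38
prio at 38 (size 1, align 1) → ends 39
tail pad 1 to reach multiple of 8
total 40 bytes, alignment 8
48 − 40 = 8

8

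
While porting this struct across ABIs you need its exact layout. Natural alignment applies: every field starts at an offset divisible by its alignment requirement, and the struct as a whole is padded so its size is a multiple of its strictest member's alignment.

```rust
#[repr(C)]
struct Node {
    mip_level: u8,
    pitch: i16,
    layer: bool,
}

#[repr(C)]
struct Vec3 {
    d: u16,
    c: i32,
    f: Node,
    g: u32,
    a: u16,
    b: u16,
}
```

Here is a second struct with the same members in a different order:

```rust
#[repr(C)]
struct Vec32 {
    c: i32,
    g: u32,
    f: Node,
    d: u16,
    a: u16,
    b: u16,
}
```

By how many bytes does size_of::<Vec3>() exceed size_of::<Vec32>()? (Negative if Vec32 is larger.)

4

Node: mip_level at 0 (size 1, align 1) → ends 1; pad 1 to align 2 for pitch; pitch at 2 (size 2, align 2) → ends 4; layer at 4 (size 1, align 1) → ends 5; tail pad 1 to reach multiple of 2; total 6 bytes, alignment 2
d at 0 (size 2, align 2) → ends 2
pad 2 to align 4 for c
c at 4 (size 4, align 4) → ends 8
f at 8 (size 6, align 2) → ends 14
pad 2 to align 4 for g
g at 16 (size 4, align 4) → ends 20
a at 20 (size 2, align 2) → ends 22
b at 22 (size 2, align 2) → ends 24
total 24 bytes, alignment 4
— Vec32 —
c at 0 (size 4, align 4) → ends 4
g at 4 (size 4, align 4) → ends 8
f at 8 (size 6, align 2) → ends 14
d at 14 (size 2, align 2) → ends 16
a at 16 (size 2, align 2) → ends 18
b at 18 (size 2, align 2) → ends 20
total 20 bytes, alignment 4
24 − 20 = 4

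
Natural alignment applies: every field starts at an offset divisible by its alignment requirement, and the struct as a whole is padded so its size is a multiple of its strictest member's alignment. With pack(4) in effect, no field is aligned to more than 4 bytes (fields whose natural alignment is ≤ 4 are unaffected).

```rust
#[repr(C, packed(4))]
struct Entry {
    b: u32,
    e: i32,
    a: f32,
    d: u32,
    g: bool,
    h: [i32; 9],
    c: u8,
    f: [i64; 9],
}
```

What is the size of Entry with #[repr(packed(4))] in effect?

132

@0: b [4B, align 4] → 4
@4: e [4B, align 4] → 8
@8: a [4B, align 4] → 12
@12: d [4B, align 4] → 16
@16: g [1B, align 1] → 17
+3 pad (align 4)
@20: h [36B, align 4] → 56
@56: c [1B, align 1] → 57
+3 pad (align 4)
@60: f [72B, align 4] → 132
size 132, align 4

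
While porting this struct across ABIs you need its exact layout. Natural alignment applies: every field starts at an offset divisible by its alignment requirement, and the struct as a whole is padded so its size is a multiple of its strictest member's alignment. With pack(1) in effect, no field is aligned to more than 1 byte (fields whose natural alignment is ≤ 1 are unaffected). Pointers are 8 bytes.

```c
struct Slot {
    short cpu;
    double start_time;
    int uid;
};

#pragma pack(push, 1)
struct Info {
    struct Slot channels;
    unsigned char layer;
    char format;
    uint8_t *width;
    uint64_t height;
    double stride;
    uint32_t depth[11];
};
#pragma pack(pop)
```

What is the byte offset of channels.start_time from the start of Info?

Slot: cpu at 0 (size 2, align 2) → ends 2; pad 6 to align 8 for start_time; start_time at 8 (size 8, align 8) → ends 16; uid at 16 (size 4, align 4) → ends 20; tail pad 4 to reach multiple of 8; total 24 bytes, alignment 8
channels at 0 (size 24, align 1) → ends 24
within Slot: start_time at 8
0 + 8 = 8

8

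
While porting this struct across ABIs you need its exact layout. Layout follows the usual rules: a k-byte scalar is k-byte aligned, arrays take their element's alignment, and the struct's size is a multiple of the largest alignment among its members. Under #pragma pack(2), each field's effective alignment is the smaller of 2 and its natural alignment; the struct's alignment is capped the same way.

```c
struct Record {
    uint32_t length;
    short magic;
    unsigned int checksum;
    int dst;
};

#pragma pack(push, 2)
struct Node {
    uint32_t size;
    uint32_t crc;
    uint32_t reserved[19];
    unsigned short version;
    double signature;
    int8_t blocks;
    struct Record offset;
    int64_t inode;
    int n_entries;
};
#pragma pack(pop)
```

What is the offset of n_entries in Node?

Record: length at 0 (size 4, align 4) → ends 4; magic at 4 (size 2, align 2) → ends 6; pad 2 to align 4 for checksum; checksum at 8 (size 4, align 4) → ends 12; dst at 12 (size 4, align 4) → ends 16; total 16 bytes, alignment 4
size at 0 (size 4, align 2) → ends 4
crc at 4 (size 4, align 2) → ends 8
reserved at 8 (size 76, align 2) → ends 84
version at 84 (size 2, align 2) → ends 86
signature at 86 (size 8, align 2) → ends 94
blocks at 94 (size 1, align 1) → ends 95
pad 1 to align 2 for offset
offset at 96 (size 16, align 2) → ends 112
inode at 112 (size 8, align 2) → ends 120
n_entries at 120 (size 4, align 2) → ends 124

120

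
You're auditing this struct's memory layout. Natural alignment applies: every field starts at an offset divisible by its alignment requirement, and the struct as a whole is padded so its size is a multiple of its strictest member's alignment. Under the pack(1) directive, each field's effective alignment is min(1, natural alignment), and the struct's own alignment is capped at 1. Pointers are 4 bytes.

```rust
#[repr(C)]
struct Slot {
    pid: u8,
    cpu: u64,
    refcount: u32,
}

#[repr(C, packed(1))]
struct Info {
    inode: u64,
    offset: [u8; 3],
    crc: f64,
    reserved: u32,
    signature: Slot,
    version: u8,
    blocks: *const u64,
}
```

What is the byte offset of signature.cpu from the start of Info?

Slot: @0: pid [1B, align 1] → 1; +7 pad (align 8); @8: cpu [8B, align 8] → 16; @16: refcount [4B, align 4] → 20; +4 tail pad (align 8); size 24, align 8
@0: inode [8B, align 1] → 8
@8: offset [3B, align 1] → 11
@11: crc [8B, align 1] → 19
@19: reserved [4B, align 1] → 23
@23: signature [24B, align 1] → 47
within Slot: cpu at 8
23 + 8 = 31

31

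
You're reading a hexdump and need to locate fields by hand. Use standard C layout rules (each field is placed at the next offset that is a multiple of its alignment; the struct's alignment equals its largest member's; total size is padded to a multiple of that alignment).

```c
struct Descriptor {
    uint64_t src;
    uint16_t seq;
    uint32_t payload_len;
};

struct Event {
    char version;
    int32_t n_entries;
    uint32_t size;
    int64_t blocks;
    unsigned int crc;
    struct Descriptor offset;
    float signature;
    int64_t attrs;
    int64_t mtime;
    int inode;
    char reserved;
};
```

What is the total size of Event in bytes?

80 bytes

Descriptor: src at 0 (size 8, align 8) → ends 8; seq at 8 (size 2, align 2) → ends 10; pad 2 to align 4 for payload_len; payload_len at 12 (size 4, align 4) → ends 16; total 16 bytes, alignment 8
version at 0 (size 1, align 1) → ends 1
pad 3 to align 4 for n_entries
n_entries at 4 (size 4, align 4) → ends 8
size at 8 (size 4, align 4) → ends 12
pad 4 to align 8 for blocks
blocks at 16 (size 8, align 8) → ends 24
crc at 24 (size 4, align 4) → ends 28
pad 4 to align 8 for offset
offset at 32 (size 16, align 8) → ends 48
signature at 48 (size 4, align 4) → ends 52
pad 4 to align 8 for attrs
attrs at 56 (size 8, align 8) → ends 64
mtime at 64 (size 8, align 8) → ends 72
inode at 72 (size 4, align 4) → ends 76
reserved at 76 (size 1, align 1) → ends 77
tail pad 3 to reach multiple of 8
total 80 bytes, alignment 8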